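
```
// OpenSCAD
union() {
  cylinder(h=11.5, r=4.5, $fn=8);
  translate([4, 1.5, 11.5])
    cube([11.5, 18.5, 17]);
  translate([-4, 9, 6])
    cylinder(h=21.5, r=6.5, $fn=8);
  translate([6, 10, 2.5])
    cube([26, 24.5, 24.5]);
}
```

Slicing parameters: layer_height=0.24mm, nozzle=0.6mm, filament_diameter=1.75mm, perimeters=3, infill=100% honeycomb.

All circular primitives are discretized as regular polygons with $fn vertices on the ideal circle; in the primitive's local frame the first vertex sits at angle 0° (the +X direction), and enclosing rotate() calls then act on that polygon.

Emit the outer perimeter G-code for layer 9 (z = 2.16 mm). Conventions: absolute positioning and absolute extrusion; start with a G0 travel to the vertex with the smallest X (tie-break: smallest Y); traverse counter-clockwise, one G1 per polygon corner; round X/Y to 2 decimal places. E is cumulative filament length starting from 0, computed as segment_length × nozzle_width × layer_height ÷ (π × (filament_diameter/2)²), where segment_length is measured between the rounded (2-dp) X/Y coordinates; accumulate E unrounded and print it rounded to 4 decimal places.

G0 X-4.50 Y0.00 Z2.16
G1 X-3.18 Y-3.18 E0.2061
G1 X0.00 Y-4.50 E0.4123
G1 X3.18 Y-3.18 E0.6184
G1 X4.50 Y0.00 E0.8245
G1 X3.18 Y3.18 E1.0307
G1 X0.00 Y4.50 E1.2368
G1 X-3.18 Y3.18 E1.4429
G1 X-4.50 Y0.00 E1.6490

At z = 2.16 mm: the cylinder: section is a regular 8-gon, circumradius r=4.5; the cube at (4, 1.5) does not reach this height (z outside [11.5, 28.5]); the cylinder at (-4, 9) is absent (z outside [6, 27.5]); the cube at (6, 10) is absent (z outside [2.5, 27]); Merging all regions: only the r=4.5 cylinder is present, so the union is just that shape — 1 connected region. The outline is a single polygon with 8 vertices. Extrusion per mm of travel: 0.6 × 0.24 / (π × 0.875²) = 0.059868. Accumulating E over each segment gives final E = 1.6490.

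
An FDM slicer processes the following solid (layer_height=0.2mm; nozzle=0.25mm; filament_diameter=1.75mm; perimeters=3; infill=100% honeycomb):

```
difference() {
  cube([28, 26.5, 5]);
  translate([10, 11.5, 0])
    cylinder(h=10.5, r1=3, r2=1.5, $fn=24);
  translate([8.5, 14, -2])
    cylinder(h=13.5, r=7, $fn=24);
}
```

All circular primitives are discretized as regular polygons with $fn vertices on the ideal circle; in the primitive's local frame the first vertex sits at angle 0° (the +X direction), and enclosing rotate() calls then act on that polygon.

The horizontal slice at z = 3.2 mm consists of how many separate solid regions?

1

At z = 3.2 mm: the cube (footprint 28×26.5) is included at this height; the cone at (10, 11.5) (r1=3→r2=1.5) has section circumradius 2.543 here — a regular 24-gon; the r=7 cylinder at (8.5, 14) contributes a regular 24-gon of circumradius 7; Taking the first minus the rest: starting from the 28×26.5 cube, the cone at (10, 11.5) lies wholly inside it (removes its full 20.08 mm² and its 15.93 mm outline becomes a hole wall); the r=7 cylinder at (8.5, 14) partially overlaps it — only the 132.10 mm² overlap (of its 152.19 mm²) is removed, clipping the outline — 1 connected region with 1 hole. The result has 1 disconnected region.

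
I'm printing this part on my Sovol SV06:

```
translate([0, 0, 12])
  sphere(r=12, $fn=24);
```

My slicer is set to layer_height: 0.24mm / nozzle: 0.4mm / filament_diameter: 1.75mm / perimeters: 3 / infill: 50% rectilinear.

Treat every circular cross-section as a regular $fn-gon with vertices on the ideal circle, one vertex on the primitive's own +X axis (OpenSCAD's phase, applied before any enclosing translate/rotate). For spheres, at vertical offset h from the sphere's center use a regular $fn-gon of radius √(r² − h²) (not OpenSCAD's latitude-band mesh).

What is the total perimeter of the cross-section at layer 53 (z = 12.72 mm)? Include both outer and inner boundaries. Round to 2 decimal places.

75.05 mm

At z = 12.72 mm: the r=12 sphere contributes a regular 24-gon of circumradius √(12²−0.72²) = 11.978 (perimeter = 2·24·11.978·sin(180°/24) = 75.05 mm). Overall, the cross-section is a single solid region. Total boundary length (outer) = 75.05 mm.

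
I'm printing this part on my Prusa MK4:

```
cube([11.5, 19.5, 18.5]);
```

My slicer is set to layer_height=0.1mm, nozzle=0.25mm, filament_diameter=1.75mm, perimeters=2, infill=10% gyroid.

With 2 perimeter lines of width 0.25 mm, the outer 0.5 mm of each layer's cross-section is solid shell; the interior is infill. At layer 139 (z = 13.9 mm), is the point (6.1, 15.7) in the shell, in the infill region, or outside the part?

infill

At z = 13.9 mm: the cube is present — its section is the full 11.5×19.5 rectangle. Overall, the cross-section is a single solid region. The nearest boundary edge runs (11.50, 19.50)→(0.00, 19.50); distance from the point to it = 3.80 mm. The point is inside the cross-section and 3.80 mm from the nearest boundary — more than the 0.5 mm shell width (2 × 0.25), so it's in the infill interior.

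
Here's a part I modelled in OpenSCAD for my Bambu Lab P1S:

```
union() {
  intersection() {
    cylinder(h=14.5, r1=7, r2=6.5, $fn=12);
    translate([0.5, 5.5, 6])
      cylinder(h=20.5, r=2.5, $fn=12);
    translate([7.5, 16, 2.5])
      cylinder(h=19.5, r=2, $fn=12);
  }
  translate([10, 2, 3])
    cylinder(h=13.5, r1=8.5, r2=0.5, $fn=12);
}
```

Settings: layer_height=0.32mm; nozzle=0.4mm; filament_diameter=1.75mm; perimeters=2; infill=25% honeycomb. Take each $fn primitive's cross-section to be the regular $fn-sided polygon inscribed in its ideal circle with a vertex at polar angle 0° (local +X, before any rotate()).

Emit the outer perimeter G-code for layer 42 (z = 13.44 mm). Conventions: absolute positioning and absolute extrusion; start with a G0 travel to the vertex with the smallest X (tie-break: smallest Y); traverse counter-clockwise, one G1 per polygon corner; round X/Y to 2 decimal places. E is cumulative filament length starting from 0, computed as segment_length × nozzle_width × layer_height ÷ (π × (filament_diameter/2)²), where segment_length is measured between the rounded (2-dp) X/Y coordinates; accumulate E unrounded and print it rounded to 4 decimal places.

At z = 13.44 mm: the cone (r1=7→r2=6.5) has section circumradius 6.537 here — a regular 12-gon; the r=2.5 cylinder at (0.5, 5.5) gives a regular 12-gon of circumradius 2.5 (constant along its height); the cylinder at (7.5, 16): section is a regular 12-gon, circumradius r=2; Keeping only the common overlap: the r=2.5 cylinder at (0.5, 5.5) partially overlaps the cone; clipping to the common part keeps 12.77 mm²; the r=2 cylinder at (7.5, 16) does not overlap the running intersection (empty) — nothing remains; the cone at (10, 2): at t=0.773 of its height the radius interpolates to r₁+(r₂−r₁)t = 2.313, giving a regular 12-gon of that circumradius; Merging all regions: only the cone at (10, 2) is present, so the union is just that shape — 1 connected region. The outline is a single polygon with 12 vertices. Extrusion per mm of travel: 0.4 × 0.32 / (π × 0.875²) = 0.053216. Accumulating E over each segment gives final E = 0.7640.

G0 X7.69 Y2.00 Z13.44
G1 X8.00 Y0.84 E0.0639
G1 X8.84 Y0.00 E0.1271
G1 X10.00 Y-0.31 E0.1910
G1 X11.16 Y0.00 E0.2549
G1 X12.00 Y0.84 E0.3181
G1 X12.31 Y2.00 E0.3820
G1 X12.00 Y3.16 E0.4459
G1 X11.16 Y4.00 E0.5091
G1 X10.00 Y4.31 E0.5730
G1 X8.84 Y4.00 E0.6369
G1 X8.00 Y3.16 E0.7002
G1 X7.69 Y2.00 E0.7640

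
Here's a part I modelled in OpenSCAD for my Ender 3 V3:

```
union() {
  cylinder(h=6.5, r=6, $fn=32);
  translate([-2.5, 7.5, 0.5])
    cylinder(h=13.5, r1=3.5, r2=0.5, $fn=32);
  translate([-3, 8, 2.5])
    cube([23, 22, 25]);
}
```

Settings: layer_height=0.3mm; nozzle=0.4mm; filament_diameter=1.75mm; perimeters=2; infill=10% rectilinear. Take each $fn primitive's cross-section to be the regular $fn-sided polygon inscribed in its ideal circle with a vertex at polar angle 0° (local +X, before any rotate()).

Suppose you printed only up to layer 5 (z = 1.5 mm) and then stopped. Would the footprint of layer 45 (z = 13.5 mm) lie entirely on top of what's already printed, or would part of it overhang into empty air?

Compare the two slices. At z = 1.5: the r=6 cylinder gives a regular 32-gon of circumradius 6 (constant along its height) (area = (32/2)·6.000²·sin(360°/32) = 112.37 mm²); the cone at (-2.5, 7.5) (r1=3.5→r2=0.5) has section circumradius 3.278 here — a regular 32-gon (area = (32/2)·3.278²·sin(360°/32) = 33.54 mm²); the cube at (-3, 8) does not reach this height (z outside [2.5, 27.5]); Combining (union): the regions partially overlap — summed areas 145.91 mm² minus the doubly-counted overlap 4.13 mm² gives 141.78 mm² — area = 141.78 mm². At z = 13.5: the cylinder is not intersected at this z (z outside [0, 6.5]); the cone at (-2.5, 7.5) contributes a regular 32-gon of circumradius 0.611 (interpolated between r1=3.5 and r2=0.5 at t=0.963) (area = (32/2)·0.611²·sin(360°/32) = 1.17 mm²); the 23×22 cube at (-3, 8) contributes its full rectangle (area 506.00 mm²); Merging all regions: the regions partially overlap — summed areas 507.17 mm² minus the doubly-counted overlap 0.05 mm² gives 507.11 mm² — area = 507.11 mm². Checking containment: at z = 13.5 the cross-section extends beyond the z = 1.5 cross-section by about 497.87 mm².

part overhangs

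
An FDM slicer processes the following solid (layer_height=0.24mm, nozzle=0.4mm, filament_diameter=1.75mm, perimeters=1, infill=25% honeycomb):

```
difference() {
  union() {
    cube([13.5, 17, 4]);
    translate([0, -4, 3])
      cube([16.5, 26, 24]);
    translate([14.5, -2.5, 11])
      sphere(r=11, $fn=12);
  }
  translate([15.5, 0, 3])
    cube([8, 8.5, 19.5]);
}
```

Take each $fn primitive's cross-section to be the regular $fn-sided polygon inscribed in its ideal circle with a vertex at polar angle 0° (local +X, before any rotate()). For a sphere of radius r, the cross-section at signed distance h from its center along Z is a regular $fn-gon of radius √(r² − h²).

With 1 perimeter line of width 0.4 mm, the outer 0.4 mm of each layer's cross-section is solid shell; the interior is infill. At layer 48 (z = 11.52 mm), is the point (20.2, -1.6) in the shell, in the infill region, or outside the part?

infill

At z = 11.52 mm: the cube is absent (z outside [0, 4]); the cube at (0, -4) (footprint 16.5×26) is included at this height; the r=11 sphere at (14.5, -2.5) contributes a regular 12-gon of circumradius √(11²−0.52²) = 10.988; Taking the union: the regions partially overlap (shared area 131.17 mm²), so overlapping operands fuse into one piece — 1 connected region; the cube at (15.5, 0) (footprint 8×8.5) is included at this height; Subtracting the remaining from the first: starting from the result so far, the 8×8.5 cube at (15.5, 0) partially overlaps it — only the 53.10 mm² overlap (of its 68.00 mm²) is removed, clipping the outline — 1 connected region. Overall, the cross-section is a single solid region. The nearest boundary edge runs (15.50, 0.00)→(23.50, 0.00); distance from the point to it = 1.60 mm. The point is inside the cross-section and 1.60 mm from the nearest boundary — more than the 0.4 mm shell width (1 × 0.4), so it's in the infill interior.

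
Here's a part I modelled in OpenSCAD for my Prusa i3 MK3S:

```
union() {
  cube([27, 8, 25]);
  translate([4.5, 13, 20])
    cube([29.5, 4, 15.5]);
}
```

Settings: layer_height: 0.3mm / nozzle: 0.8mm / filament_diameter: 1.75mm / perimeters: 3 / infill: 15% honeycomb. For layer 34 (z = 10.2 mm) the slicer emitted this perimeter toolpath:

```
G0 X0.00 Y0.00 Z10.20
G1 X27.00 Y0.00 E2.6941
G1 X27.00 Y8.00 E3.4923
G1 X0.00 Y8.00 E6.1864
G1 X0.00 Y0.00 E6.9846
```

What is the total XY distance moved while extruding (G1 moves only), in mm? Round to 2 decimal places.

70.00 mm

Sum the Euclidean lengths of each G1 segment: total = 70.00 mm.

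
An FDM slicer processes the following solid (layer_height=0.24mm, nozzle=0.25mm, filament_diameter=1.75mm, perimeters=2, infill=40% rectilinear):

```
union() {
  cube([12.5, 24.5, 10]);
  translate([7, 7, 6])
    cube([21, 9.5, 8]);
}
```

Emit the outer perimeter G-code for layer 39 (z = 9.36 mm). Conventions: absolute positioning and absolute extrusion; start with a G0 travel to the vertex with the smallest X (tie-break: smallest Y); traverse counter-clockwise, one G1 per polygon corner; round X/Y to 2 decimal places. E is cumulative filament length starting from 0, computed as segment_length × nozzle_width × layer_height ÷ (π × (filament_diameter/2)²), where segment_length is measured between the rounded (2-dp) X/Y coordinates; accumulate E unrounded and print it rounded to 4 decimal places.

G0 X0.00 Y0.00 Z9.36
G1 X12.50 Y0.00 E0.3118
G1 X12.50 Y7.00 E0.4864
G1 X28.00 Y7.00 E0.8731
G1 X28.00 Y16.50 E1.1101
G1 X12.50 Y16.50 E1.4967
G1 X12.50 Y24.50 E1.6963
G1 X0.00 Y24.50 E2.0081
G1 X0.00 Y0.00 E2.6192

At z = 9.36 mm: the cube (footprint 12.5×24.5) is included at this height; the 21×9.5 cube at (7, 7) contributes its full rectangle; Combining (union): the regions partially overlap (shared area 52.25 mm²), so overlapping operands fuse into one piece — 1 connected region. The outline is a single polygon with 8 vertices. Extrusion per mm of travel: 0.25 × 0.24 / (π × 0.875²) = 0.024945. Accumulating E over each segment gives final E = 2.6192.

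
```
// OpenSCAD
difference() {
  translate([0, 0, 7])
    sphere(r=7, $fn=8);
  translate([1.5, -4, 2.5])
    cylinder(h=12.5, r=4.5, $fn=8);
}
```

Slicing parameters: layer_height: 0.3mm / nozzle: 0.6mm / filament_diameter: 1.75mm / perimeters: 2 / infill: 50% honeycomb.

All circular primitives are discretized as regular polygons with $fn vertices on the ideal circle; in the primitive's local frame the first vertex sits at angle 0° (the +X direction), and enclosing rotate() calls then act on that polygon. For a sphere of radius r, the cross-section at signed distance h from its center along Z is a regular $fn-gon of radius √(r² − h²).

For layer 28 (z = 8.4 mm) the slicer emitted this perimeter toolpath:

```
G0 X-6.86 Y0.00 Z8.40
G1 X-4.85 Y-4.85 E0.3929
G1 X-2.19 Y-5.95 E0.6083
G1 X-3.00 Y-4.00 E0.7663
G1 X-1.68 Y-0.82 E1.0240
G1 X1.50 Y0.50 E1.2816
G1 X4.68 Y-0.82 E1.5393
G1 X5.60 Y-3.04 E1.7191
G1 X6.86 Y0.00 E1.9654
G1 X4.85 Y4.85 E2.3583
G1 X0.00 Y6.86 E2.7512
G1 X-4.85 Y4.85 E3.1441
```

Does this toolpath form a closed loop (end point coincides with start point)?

Start point (G0): (-6.86, 0.00). End point (last G1): the path does not return to the start — open.

no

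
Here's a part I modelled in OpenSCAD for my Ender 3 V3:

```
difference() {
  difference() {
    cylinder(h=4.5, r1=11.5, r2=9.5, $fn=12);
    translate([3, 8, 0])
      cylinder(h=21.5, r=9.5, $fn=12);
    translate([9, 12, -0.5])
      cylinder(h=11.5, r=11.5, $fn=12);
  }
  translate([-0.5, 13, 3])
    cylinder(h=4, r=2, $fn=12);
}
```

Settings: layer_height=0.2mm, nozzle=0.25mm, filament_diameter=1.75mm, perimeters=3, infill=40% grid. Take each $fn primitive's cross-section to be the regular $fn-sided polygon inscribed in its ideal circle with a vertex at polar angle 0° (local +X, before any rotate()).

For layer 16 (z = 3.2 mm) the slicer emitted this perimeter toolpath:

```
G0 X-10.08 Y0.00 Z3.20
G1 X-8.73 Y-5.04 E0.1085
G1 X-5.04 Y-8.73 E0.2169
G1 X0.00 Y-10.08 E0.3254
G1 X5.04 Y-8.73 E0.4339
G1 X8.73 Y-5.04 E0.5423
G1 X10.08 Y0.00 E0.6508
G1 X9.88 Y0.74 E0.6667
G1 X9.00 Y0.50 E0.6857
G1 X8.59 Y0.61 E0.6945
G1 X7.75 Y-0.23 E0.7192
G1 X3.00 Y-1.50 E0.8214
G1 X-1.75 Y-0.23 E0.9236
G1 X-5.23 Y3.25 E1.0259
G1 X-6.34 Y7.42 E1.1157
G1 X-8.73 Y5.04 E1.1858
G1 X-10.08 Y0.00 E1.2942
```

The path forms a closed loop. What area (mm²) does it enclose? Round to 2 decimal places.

174.68 mm²

Apply the shoelace formula to the sequence of (X, Y) vertices; enclosed area = 174.68 mm².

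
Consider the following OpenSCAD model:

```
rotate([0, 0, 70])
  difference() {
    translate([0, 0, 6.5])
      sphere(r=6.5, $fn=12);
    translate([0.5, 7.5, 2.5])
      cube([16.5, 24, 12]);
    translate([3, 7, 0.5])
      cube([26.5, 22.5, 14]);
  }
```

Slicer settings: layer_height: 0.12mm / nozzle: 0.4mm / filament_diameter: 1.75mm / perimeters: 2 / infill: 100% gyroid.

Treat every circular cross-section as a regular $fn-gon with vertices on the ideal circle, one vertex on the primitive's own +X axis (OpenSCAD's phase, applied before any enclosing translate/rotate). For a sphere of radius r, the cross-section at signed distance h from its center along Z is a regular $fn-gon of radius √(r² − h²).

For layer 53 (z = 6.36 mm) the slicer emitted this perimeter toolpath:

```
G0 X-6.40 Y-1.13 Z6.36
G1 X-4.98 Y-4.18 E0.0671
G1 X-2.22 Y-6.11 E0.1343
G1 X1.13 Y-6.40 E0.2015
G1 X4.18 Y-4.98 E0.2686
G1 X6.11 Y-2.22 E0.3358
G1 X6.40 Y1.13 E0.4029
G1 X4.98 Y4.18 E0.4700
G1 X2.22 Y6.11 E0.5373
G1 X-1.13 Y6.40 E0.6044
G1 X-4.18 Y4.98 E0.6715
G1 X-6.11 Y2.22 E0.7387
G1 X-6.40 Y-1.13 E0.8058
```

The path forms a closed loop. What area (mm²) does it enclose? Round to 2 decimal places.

126.77 mm²

Apply the shoelace formula to the sequence of (X, Y) vertices; enclosed area = 126.77 mm².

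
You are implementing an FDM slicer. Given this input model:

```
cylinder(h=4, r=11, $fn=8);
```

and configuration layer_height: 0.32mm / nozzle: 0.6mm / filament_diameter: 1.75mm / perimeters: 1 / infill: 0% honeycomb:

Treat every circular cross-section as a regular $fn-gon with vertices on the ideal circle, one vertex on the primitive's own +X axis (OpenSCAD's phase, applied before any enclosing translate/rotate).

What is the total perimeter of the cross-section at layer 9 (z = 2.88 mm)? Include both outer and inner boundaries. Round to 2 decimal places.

At z = 2.88 mm: the r=11 cylinder contributes a regular 8-gon of circumradius 11 (perimeter = 2·8·11.000·sin(180°/8) = 67.35 mm). Overall, the cross-section is a single solid region. Total boundary length (outer) = 67.35 mm.

67.35 mm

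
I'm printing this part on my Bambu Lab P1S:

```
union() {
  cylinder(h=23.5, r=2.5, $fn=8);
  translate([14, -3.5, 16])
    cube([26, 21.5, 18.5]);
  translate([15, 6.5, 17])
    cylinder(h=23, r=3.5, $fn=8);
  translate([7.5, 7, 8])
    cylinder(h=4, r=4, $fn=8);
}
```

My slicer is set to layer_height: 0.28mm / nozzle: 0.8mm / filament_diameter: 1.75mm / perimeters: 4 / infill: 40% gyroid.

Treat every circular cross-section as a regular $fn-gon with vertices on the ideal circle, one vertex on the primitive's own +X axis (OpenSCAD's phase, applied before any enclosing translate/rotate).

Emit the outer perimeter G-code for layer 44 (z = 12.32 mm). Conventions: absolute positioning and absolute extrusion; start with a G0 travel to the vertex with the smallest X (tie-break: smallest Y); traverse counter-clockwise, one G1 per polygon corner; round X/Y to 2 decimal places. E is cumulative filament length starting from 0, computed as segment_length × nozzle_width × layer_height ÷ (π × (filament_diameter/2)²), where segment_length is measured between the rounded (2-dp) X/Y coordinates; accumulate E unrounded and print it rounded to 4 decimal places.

At z = 12.32 mm: the r=2.5 cylinder gives a regular 8-gon of circumradius 2.5 (constant along its height); the cube at (14, -3.5) does not reach this height (z outside [16, 34.5]); the cylinder at (15, 6.5) is not intersected at this z (z outside [17, 40]); the cylinder at (7.5, 7) is not intersected at this z (z outside [8, 12]); Taking the union: only the r=2.5 cylinder is present, so the union is just that shape — 1 connected region. The outline is a single polygon with 8 vertices. Extrusion per mm of travel: 0.8 × 0.28 / (π × 0.875²) = 0.093128. Accumulating E over each segment gives final E = 1.4264.

G0 X-2.50 Y0.00 Z12.32
G1 X-1.77 Y-1.77 E0.1783
G1 X0.00 Y-2.50 E0.3566
G1 X1.77 Y-1.77 E0.5349
G1 X2.50 Y0.00 E0.7132
G1 X1.77 Y1.77 E0.8915
G1 X0.00 Y2.50 E1.0698
G1 X-1.77 Y1.77 E1.2481
G1 X-2.50 Y0.00 E1.4264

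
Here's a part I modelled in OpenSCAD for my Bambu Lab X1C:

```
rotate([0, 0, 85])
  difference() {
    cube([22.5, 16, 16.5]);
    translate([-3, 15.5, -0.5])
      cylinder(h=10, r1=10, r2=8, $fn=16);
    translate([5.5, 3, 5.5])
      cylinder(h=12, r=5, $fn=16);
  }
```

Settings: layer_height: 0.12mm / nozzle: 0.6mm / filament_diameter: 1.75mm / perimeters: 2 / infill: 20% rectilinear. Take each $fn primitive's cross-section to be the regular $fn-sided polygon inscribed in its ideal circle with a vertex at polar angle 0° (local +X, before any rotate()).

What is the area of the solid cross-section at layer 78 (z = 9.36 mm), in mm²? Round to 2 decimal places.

At z = 9.36 mm: the cube (footprint 22.5×16) is included at this height (area 360.00 mm²); the cone at (-3, 15.5): at t=0.986 of its height the radius interpolates to r₁+(r₂−r₁)t = 8.028, giving a regular 16-gon of that circumradius (area = (16/2)·8.028²·sin(360°/16) = 197.31 mm²); the r=5 cylinder at (5.5, 3) contributes a regular 16-gon of circumradius 5 (area = (16/2)·5.000²·sin(360°/16) = 76.54 mm²); After the difference (first − rest): starting from the 22.5×16 cube (360.00 mm²), the cone at (-3, 15.5) partially overlaps it — only the 28.63 mm² overlap (of its 197.31 mm²) is removed, clipping the outline; the r=5 cylinder at (5.5, 3) partially overlaps it — only the 65.92 mm² overlap (of its 76.54 mm²) is removed, clipping the outline — area = 265.45 mm²; (whole slice rotated 85° about Z — lengths, areas and connectivity unchanged). Overall, the cross-section is a single solid region. Net area = 265.45 mm².

265.45 mm²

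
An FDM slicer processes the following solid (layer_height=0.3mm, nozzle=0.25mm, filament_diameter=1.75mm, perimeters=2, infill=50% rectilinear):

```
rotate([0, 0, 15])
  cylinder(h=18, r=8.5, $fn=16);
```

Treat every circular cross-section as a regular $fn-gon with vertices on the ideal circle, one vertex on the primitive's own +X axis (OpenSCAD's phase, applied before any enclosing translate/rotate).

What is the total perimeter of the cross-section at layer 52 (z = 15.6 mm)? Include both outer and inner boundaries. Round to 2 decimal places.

53.06 mm

At z = 15.6 mm: the r=8.5 cylinder gives a regular 16-gon of circumradius 8.5 (constant along its height) (perimeter = 2·16·8.500·sin(180°/16) = 53.06 mm); (whole slice rotated 15° about Z — lengths, areas and connectivity unchanged). Overall, the cross-section is a single solid region. Total boundary length (outer) = 53.06 mm.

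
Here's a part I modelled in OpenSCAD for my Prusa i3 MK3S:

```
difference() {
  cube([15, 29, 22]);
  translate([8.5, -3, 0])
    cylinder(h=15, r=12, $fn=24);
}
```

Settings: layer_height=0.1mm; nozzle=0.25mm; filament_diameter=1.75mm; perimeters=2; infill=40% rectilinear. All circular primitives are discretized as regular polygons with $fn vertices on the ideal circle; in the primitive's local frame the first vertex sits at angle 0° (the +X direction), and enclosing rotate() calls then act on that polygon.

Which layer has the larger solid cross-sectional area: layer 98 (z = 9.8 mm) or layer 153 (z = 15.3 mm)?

Layer 98 (z = 9.8): the cube (footprint 15×29) is included at this height (area 435.00 mm²); the r=12 cylinder at (8.5, -3) contributes a regular 24-gon of circumradius 12 (area = (24/2)·12.000²·sin(360°/24) = 447.24 mm²); Subtracting the remaining from the first: starting from the 15×29 cube (435.00 mm²), the r=12 cylinder at (8.5, -3) partially overlaps it — only the 120.58 mm² overlap (of its 447.24 mm²) is removed, clipping the outline — area = 314.42 mm². So its area = 314.42 mm². Layer 153 (z = 15.3): the cube is present — its section is the full 15×29 rectangle (area 435.00 mm²); the cylinder at (8.5, -3) is not intersected at this z (z outside [0, 15]); After the difference (first − rest): none of the subtracted shapes is present at this height, so the 15×29 cube is unchanged — area = 435.00 mm². So its area = 435.00 mm². Layer 153 is larger (435.00 vs 314.42 mm²).

layer 153 (z = 15.3 mm)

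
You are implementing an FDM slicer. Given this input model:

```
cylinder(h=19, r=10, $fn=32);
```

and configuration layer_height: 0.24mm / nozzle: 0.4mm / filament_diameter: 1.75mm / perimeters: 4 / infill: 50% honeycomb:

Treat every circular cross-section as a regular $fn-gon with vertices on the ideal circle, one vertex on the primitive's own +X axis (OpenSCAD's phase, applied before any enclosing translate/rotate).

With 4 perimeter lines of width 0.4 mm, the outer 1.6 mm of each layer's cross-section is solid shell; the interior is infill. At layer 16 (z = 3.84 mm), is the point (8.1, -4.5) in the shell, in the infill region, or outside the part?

At z = 3.84 mm: the r=10 cylinder contributes a regular 32-gon of circumradius 10. Overall, the cross-section is a single solid region. The nearest boundary edge runs (8.31, -5.56)→(9.24, -3.83); distance from the point to it = 0.69 mm. The point is inside the cross-section, 0.69 mm from the nearest boundary — within the 1.6 mm shell band (4 × 0.4).

shell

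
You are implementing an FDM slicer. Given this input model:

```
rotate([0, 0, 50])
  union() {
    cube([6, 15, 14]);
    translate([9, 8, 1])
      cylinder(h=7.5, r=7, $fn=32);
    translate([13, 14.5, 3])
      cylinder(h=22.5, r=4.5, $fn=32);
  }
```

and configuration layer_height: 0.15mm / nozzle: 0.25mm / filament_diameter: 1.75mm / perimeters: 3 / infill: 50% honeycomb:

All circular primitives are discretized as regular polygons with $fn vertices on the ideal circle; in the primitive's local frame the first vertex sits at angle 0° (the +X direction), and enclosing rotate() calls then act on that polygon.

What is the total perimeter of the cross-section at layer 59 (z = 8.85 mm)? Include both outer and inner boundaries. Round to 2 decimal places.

70.23 mm

At z = 8.85 mm: the 6×15 cube contributes its full rectangle (perimeter 42.00 mm); the cylinder at (9, 8) is absent (z outside [1, 8.5]); the r=4.5 cylinder at (13, 14.5) contributes a regular 32-gon of circumradius 4.5 (perimeter = 2·32·4.500·sin(180°/32) = 28.23 mm); Taking the union: the 2 present regions are separate (no shared area or edge), so areas and boundary lengths simply add and each stays a separate island — boundary = 70.23 mm; (whole slice rotated 50° about Z — lengths, areas and connectivity unchanged). Overall, the cross-section has 2 separate islands. Total boundary length (outer) = 70.23 mm.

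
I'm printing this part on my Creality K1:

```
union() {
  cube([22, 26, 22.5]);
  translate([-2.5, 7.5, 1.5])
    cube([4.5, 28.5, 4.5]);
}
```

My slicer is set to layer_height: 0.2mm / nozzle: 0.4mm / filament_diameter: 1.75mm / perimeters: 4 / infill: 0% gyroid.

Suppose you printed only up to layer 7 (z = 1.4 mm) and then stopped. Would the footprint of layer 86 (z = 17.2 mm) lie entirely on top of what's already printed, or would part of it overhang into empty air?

entirely on top

Compare the two slices. At z = 1.4: the cube is present — its section is the full 22×26 rectangle (area 572.00 mm²); the cube at (-2.5, 7.5) is not intersected at this z (z outside [1.5, 6]); Taking the union: only the 22×26 cube is present, so the union is just that shape — area = 572.00 mm². At z = 17.2: the cube is present — its section is the full 22×26 rectangle (area 572.00 mm²); the cube at (-2.5, 7.5) is absent (z outside [1.5, 6]); Taking the union: only the 22×26 cube is present, so the union is just that shape — area = 572.00 mm². Checking containment: the cross-section at z = 17.2 is a subset of the cross-section at z = 1.4.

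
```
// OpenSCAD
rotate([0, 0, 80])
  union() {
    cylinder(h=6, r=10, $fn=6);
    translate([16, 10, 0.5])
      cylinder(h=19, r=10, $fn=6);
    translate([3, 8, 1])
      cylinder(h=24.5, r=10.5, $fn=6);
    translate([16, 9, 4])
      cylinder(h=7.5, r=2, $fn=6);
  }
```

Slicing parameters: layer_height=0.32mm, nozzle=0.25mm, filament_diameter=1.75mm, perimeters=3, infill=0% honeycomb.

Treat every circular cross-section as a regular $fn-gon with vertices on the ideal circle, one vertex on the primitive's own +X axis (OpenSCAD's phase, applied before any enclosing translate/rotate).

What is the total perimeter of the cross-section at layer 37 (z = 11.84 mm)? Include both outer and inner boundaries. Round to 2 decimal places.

93.00 mm

At z = 11.84 mm: the cylinder is absent (z outside [0, 6]); the r=10 cylinder at (16, 10) contributes a regular 6-gon of circumradius 10 (perimeter = 2·6·10.000·sin(180°/6) = 60.00 mm); the r=10.5 cylinder at (3, 8) contributes a regular 6-gon of circumradius 10.5 (perimeter = 2·6·10.500·sin(180°/6) = 63.00 mm); the cylinder at (16, 9) is not intersected at this z (z outside [4, 11.5]); Taking the union: the regions partially overlap (shared area 47.56 mm²), so the edge portions inside another operand are dropped and the merged outline is re-measured after clipping — boundary = 93.00 mm; (rotated 80° about Z; rotation is an isometry so areas/perimeters/island counts are preserved). Overall, the cross-section is a single solid region. Total boundary length (outer) = 93.00 mm.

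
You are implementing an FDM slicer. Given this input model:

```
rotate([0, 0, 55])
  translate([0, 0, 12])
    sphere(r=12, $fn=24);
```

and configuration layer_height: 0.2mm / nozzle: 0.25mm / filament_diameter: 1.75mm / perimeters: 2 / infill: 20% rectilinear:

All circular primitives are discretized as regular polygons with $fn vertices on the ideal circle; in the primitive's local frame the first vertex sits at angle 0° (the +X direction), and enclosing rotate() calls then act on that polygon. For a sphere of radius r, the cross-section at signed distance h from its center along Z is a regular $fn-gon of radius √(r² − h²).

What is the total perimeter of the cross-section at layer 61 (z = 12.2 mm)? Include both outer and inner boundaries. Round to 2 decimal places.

At z = 12.2 mm: the r=12 sphere slices to a regular 24-gon of circumradius 11.998 (√(r²−h²) with h=0.2 from center) (perimeter = 2·24·11.998·sin(180°/24) = 75.17 mm); (whole slice rotated 55° about Z — lengths, areas and connectivity unchanged). Overall, the cross-section is a single solid region. Total boundary length (outer) = 75.17 mm.

75.17 mm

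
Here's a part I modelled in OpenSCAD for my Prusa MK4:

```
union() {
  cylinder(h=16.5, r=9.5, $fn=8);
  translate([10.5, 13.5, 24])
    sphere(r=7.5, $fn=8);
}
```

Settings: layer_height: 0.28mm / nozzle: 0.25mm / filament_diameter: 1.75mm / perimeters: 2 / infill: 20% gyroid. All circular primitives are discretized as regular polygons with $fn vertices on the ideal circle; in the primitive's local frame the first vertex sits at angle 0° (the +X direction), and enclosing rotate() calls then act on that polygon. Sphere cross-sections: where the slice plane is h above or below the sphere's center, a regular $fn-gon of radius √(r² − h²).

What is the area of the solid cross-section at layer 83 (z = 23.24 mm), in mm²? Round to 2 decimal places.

At z = 23.24 mm: the cylinder is not intersected at this z (z outside [0, 16.5]); the r=7.5 sphere at (10.5, 13.5) contributes a regular 8-gon of circumradius √(7.5²−0.76²) = 7.461 (area = (8/2)·7.461²·sin(360°/8) = 157.47 mm²); Combining (union): only the r=7.5 sphere at (10.5, 13.5) is present, so the union is just that shape — area = 157.47 mm². Overall, the cross-section is a single solid region. Net area = 157.47 mm².

157.47 mm²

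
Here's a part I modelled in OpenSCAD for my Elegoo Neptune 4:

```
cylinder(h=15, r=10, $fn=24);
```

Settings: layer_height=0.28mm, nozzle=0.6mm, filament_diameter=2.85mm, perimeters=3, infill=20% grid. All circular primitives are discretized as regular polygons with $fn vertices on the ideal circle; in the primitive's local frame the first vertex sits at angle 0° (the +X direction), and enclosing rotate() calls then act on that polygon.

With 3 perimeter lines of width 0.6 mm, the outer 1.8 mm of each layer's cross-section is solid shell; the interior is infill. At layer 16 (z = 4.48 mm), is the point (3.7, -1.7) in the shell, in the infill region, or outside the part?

At z = 4.48 mm: the r=10 cylinder gives a regular 24-gon of circumradius 10 (constant along its height). Overall, the cross-section is a single solid region. The nearest boundary edge runs (8.66, -5.00)→(9.66, -2.59); distance from the point to it = 5.85 mm. The point is inside the cross-section and 5.85 mm from the nearest boundary — more than the 1.8 mm shell width (3 × 0.6), so it's in the infill interior.

infill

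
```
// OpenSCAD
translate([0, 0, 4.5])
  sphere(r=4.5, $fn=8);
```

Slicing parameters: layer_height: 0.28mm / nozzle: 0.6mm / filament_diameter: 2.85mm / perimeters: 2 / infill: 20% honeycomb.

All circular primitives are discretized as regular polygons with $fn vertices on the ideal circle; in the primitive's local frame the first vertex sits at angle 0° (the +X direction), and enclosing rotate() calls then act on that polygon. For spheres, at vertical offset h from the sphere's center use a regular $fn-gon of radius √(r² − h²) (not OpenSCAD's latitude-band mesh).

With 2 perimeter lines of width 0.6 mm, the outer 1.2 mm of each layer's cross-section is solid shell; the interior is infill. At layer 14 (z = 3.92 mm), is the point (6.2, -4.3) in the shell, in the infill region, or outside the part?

At z = 3.92 mm: the sphere: section is a regular 8-gon, circumradius = √(r²−h²) = √(4.5²−0.58²) = 4.462. Overall, the cross-section is a single solid region. The nearest boundary edge runs (3.16, -3.16)→(4.46, 0.00); distance from the point to it = 3.25 mm. The point is not inside any of the regions above, so it lies outside the cross-section (3.25 mm from the nearest boundary).

outside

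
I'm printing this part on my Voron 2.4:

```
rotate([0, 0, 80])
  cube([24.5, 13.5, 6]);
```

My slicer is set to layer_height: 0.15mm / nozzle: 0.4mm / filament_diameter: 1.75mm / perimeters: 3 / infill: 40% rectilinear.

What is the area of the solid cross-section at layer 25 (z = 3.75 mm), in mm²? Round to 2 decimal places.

At z = 3.75 mm: the cube (footprint 24.5×13.5) is included at this height (area 330.75 mm²); (whole slice rotated 80° about Z — lengths, areas and connectivity unchanged). Overall, the cross-section is a single solid region. Net area = 330.75 mm².

330.75 mm²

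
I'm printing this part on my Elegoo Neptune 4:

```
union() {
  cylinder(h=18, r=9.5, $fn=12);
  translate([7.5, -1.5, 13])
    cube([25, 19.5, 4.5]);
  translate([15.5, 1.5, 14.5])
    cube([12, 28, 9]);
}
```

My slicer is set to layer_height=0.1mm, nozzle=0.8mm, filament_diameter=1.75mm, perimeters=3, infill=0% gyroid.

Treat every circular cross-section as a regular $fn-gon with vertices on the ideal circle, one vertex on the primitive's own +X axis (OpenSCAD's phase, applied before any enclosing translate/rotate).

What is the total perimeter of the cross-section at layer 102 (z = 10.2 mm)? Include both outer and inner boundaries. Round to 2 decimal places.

At z = 10.2 mm: the r=9.5 cylinder contributes a regular 12-gon of circumradius 9.5 (perimeter = 2·12·9.500·sin(180°/12) = 59.01 mm); the cube at (7.5, -1.5) does not reach this height (z outside [13, 17.5]); the cube at (15.5, 1.5) is not intersected at this z (z outside [14.5, 23.5]); Combining (union): only the r=9.5 cylinder is present, so the union is just that shape — boundary = 59.01 mm. Overall, the cross-section is a single solid region. Total boundary length (outer) = 59.01 mm.

59.01 mm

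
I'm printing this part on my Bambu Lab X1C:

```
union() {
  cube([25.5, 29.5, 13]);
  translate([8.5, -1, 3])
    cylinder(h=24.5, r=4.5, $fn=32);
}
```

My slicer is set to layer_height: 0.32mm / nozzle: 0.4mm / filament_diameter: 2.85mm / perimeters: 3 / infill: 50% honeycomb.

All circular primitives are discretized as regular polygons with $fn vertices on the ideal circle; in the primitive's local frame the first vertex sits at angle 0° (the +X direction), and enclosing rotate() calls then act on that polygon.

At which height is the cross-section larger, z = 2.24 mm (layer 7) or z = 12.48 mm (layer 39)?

layer 39 (z = 12.48 mm)

Layer 7 (z = 2.24): the 25.5×29.5 cube contributes its full rectangle (area 752.25 mm²); the cylinder at (8.5, -1) does not reach this height (z outside [3, 27.5]); Merging all regions: only the 25.5×29.5 cube is present, so the union is just that shape — area = 752.25 mm². So its area = 752.25 mm². Layer 39 (z = 12.48): the 25.5×29.5 cube contributes its full rectangle (area 752.25 mm²); the cylinder at (8.5, -1): section is a regular 32-gon, circumradius r=4.5 (area = (32/2)·4.500²·sin(360°/32) = 63.21 mm²); Taking the union: the regions partially overlap — summed areas 815.46 mm² minus the doubly-counted overlap 22.71 mm² gives 792.75 mm² — area = 792.75 mm². So its area = 792.75 mm². Layer 39 is larger (792.75 vs 752.25 mm²).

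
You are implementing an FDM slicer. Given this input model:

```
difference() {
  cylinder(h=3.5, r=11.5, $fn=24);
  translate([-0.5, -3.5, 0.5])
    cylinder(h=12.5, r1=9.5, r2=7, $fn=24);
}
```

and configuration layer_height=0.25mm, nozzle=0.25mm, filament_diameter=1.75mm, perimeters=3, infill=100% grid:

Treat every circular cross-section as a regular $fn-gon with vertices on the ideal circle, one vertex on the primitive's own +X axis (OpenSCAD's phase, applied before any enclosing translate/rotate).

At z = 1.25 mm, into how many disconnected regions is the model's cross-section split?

1

At z = 1.25 mm: the r=11.5 cylinder contributes a regular 24-gon of circumradius 11.5; the cone at (-0.5, -3.5): at t=0.060 of its height the radius interpolates to r₁+(r₂−r₁)t = 9.350, giving a regular 24-gon of that circumradius; Subtracting the remaining from the first: starting from the r=11.5 cylinder, the cone at (-0.5, -3.5) partially overlaps it — only the 254.16 mm² overlap (of its 271.52 mm²) is removed, clipping the outline — 1 connected region. The result has 1 disconnected region.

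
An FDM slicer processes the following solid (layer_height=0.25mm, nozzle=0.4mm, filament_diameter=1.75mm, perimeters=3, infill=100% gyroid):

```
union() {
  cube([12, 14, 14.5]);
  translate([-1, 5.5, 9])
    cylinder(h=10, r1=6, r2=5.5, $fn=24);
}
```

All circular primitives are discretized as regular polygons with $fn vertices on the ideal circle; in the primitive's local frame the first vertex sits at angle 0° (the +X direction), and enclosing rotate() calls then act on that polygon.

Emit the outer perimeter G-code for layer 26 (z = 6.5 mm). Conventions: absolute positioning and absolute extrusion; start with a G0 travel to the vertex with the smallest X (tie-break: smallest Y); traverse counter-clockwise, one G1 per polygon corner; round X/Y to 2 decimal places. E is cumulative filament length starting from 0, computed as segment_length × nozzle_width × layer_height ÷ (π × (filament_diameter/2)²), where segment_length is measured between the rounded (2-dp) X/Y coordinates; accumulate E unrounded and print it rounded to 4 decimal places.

G0 X0.00 Y0.00 Z6.50
G1 X12.00 Y0.00 E0.4989
G1 X12.00 Y14.00 E1.0810
G1 X0.00 Y14.00 E1.5799
G1 X0.00 Y0.00 E2.1619

At z = 6.5 mm: the cube (footprint 12×14) is included at this height; the cone at (-1, 5.5) does not reach this height (z outside [9, 19]); Merging all regions: only the 12×14 cube is present, so the union is just that shape — 1 connected region. The outline is a single polygon with 4 vertices. Extrusion per mm of travel: 0.4 × 0.25 / (π × 0.875²) = 0.041575. Accumulating E over each segment gives final E = 2.1619.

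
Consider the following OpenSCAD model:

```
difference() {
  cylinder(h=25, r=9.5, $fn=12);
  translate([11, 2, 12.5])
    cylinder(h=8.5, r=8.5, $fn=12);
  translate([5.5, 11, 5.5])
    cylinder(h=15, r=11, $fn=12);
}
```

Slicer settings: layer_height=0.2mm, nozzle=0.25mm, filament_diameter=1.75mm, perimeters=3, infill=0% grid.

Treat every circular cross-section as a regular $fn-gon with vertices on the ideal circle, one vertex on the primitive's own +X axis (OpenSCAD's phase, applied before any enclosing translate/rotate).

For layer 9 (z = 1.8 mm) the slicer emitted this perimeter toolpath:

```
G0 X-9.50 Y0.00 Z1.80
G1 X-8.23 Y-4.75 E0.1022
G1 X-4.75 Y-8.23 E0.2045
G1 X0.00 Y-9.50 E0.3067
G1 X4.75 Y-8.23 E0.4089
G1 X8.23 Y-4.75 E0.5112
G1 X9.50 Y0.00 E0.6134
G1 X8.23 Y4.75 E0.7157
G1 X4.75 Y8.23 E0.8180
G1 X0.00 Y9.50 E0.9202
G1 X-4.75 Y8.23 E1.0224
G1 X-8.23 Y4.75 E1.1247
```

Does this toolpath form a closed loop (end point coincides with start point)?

Start point (G0): (-9.50, 0.00). End point (last G1): the path does not return to the start — open.

no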